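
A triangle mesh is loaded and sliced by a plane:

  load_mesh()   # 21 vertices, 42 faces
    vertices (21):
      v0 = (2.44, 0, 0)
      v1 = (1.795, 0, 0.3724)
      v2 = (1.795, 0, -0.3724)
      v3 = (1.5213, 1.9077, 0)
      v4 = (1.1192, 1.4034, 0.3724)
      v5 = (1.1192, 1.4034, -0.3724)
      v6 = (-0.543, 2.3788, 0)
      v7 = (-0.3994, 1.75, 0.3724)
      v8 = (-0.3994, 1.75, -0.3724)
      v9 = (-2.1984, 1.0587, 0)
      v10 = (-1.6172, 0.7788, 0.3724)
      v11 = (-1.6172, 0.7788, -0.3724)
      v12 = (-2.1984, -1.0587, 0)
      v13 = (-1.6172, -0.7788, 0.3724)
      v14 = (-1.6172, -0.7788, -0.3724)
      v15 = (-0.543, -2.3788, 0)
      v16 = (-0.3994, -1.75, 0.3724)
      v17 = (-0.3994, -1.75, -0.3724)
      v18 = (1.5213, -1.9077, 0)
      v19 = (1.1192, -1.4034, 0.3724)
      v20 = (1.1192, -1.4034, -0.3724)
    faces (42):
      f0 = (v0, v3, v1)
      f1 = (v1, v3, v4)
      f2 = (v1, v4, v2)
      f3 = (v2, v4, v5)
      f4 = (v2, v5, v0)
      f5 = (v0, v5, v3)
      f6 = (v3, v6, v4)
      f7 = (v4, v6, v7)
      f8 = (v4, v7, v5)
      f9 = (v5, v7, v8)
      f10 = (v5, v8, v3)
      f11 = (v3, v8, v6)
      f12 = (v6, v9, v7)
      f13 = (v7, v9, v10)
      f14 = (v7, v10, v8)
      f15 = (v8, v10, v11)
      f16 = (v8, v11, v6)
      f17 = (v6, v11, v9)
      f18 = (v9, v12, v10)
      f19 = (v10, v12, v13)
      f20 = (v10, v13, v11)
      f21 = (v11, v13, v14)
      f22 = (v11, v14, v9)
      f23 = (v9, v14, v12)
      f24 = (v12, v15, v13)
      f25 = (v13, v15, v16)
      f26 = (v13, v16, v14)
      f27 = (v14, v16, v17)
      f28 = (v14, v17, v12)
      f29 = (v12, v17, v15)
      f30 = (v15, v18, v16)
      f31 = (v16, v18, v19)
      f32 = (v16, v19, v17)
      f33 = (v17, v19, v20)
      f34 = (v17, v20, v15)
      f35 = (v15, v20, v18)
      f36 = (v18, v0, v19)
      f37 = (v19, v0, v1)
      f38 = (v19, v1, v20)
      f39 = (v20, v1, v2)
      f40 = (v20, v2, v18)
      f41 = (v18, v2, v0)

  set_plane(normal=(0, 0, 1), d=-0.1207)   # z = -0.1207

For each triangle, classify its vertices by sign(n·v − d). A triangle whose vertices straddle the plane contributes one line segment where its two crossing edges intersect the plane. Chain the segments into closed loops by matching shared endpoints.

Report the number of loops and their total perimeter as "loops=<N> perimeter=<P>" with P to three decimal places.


loops=2 perimeter=24.455

Straddling triangles (28 of 42):
  (v1,v4,v2) [++-] → (1.56662, 0.474269, -0.1207)–(1.795, 0, -0.1207)  len=0.5264
  (v2,v4,v5) [-+-] → (1.56662, 0.474269, -0.1207)–(1.1192, 1.4034, -0.1207)  len=1.0312
  (v2,v5,v0) [--+] → (2.01191, 0.454861, -0.1207)–(2.23095, 0, -0.1207)  len=0.5049
  (v0,v5,v3) [+-+] → (2.01191, 0.454861, -0.1207)–(1.39097, 1.74425, -0.1207)  len=1.4311
  (v4,v7,v5) [++-] → (0.606, 1.52053, -0.1207)–(1.1192, 1.4034, -0.1207)  len=0.5264
  (v5,v7,v8) [-+-] → (0.606, 1.52053, -0.1207)–(-0.3994, 1.75, -0.1207)  len=1.0313
  (v5,v8,v3) [--+] → (0.898775, 1.85659, -0.1207)–(1.39097, 1.74425, -0.1207)  len=0.5049
  (v3,v8,v6) [+-+] → (0.898775, 1.85659, -0.1207)–(-0.496457, 2.175, -0.1207)  len=1.4311
  (v7,v10,v8) [++-] → (-0.810947, 1.42179, -0.1207)–(-0.3994, 1.75, -0.1207)  len=0.5264
  (v8,v10,v11) [-+-] → (-0.810947, 1.42179, -0.1207)–(-1.6172, 0.7788, -0.1207)  len=1.0313
  (v8,v11,v6) [--+] → (-0.891163, 1.86022, -0.1207)–(-0.496457, 2.175, -0.1207)  len=0.5049
  (v6,v11,v9) [+-+] → (-0.891163, 1.86022, -0.1207)–(-2.01003, 0.967981, -0.1207)  len=1.4311
  (v10,v13,v11) [++-] → (-1.6172, 0.25242, -0.1207)–(-1.6172, 0.7788, -0.1207)  len=0.5264
  (v11,v13,v14) [-+-] → (-1.6172, 0.25242, -0.1207)–(-1.6172, -0.7788, -0.1207)  len=1.0312
  (v11,v14,v9) [--+] → (-2.01003, 0.463141, -0.1207)–(-2.01003, 0.967981, -0.1207)  len=0.5048
  (v9,v14,v12) [+-+] → (-2.01003, 0.463141, -0.1207)–(-2.01003, -0.967981, -0.1207)  len=1.4311
  (v13,v16,v14) [++-] → (-1.20565, -1.10701, -0.1207)–(-1.6172, -0.7788, -0.1207)  len=0.5264
  (v14,v16,v17) [-+-] → (-1.20565, -1.10701, -0.1207)–(-0.3994, -1.75, -0.1207)  len=1.0313
  (v14,v17,v12) [--+] → (-1.61532, -1.28276, -0.1207)–(-2.01003, -0.967981, -0.1207)  len=0.5049
  (v12,v17,v15) [+-+] → (-1.61532, -1.28276, -0.1207)–(-0.496457, -2.175, -0.1207)  len=1.4311
  (v16,v19,v17) [++-] → (0.1138, -1.63287, -0.1207)–(-0.3994, -1.75, -0.1207)  len=0.5264
  (v17,v19,v20) [-+-] → (0.1138, -1.63287, -0.1207)–(1.1192, -1.4034, -0.1207)  len=1.0313
  (v17,v20,v15) [--+] → (-0.00425795, -2.06266, -0.1207)–(-0.496457, -2.175, -0.1207)  len=0.5049
  (v15,v20,v18) [+-+] → (-0.00425795, -2.06266, -0.1207)–(1.39097, -1.74425, -0.1207)  len=1.4311
  (v19,v1,v20) [++-] → (1.34758, -0.929131, -0.1207)–(1.1192, -1.4034, -0.1207)  len=0.5264
  (v20,v1,v2) [-+-] → (1.34758, -0.929131, -0.1207)–(1.795, 0, -0.1207)  len=1.0312
  (v20,v2,v18) [--+] → (1.61001, -1.28939, -0.1207)–(1.39097, -1.74425, -0.1207)  len=0.5049
  (v18,v2,v0) [+-+] → (1.61001, -1.28939, -0.1207)–(2.23095, 0, -0.1207)  len=1.4311

Chained into 2 loop(s):
  loop 1: 14 segments, perimeter = 10.9035
  loop 2: 14 segments, perimeter = 13.5516
Total perimeter = 24.455


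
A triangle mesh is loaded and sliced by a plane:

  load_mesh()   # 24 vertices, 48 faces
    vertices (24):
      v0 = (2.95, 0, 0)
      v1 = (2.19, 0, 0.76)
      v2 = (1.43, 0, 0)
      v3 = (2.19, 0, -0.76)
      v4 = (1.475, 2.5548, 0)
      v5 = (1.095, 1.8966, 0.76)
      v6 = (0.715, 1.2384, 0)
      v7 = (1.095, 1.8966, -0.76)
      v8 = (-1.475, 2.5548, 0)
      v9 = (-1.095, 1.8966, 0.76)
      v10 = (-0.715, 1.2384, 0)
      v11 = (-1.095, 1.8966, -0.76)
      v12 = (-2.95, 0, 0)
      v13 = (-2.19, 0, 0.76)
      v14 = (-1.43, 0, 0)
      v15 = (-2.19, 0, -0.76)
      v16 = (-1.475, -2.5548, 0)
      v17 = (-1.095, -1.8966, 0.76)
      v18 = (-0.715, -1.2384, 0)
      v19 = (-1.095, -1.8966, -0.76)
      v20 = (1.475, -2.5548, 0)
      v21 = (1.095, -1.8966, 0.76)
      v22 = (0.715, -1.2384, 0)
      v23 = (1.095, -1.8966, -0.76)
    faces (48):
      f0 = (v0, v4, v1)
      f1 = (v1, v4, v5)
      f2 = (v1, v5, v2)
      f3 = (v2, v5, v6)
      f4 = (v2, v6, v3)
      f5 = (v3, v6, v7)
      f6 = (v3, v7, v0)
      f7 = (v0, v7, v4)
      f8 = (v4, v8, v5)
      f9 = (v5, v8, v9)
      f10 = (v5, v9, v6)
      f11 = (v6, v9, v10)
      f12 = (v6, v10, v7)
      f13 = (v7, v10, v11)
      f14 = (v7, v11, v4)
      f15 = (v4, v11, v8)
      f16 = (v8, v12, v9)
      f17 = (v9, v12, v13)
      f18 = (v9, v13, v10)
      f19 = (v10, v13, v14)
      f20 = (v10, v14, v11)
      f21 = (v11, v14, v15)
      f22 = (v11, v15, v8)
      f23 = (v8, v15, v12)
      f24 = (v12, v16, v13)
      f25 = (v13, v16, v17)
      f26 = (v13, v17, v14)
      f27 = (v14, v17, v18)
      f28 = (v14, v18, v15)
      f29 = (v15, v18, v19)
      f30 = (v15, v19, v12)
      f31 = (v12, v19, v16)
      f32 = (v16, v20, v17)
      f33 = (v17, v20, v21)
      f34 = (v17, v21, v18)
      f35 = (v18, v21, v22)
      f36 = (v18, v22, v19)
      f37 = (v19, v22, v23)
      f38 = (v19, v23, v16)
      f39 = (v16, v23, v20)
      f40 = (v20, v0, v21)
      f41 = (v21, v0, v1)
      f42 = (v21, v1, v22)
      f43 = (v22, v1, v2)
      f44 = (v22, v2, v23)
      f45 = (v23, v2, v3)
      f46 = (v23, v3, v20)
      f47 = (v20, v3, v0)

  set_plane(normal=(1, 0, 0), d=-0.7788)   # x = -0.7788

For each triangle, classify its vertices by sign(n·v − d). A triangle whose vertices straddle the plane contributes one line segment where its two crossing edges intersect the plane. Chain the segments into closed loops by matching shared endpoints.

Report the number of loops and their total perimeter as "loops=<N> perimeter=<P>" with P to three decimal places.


loops=2 perimeter=8.389

Straddling triangles (20 of 48):
  (v4,v8,v5) [+-+] → (-0.7788, 2.5548, 0)–(-0.7788, 2.3765, 0.20588)  len=0.2724
  (v5,v8,v9) [+--] → (-0.7788, 2.3765, 0.20588)–(-0.7788, 1.8966, 0.76)  len=0.7330
  (v5,v9,v6) [+-+] → (-0.7788, 1.8966, 0.76)–(-0.7788, 1.78162, 0.627231)  len=0.1756
  (v6,v9,v10) [+-+] → (-0.7788, 1.78162, 0.627231)–(-0.7788, 1.34891, 0.1276)  len=0.6610
  (v7,v10,v11) [++-] → (-0.7788, 1.34891, -0.1276)–(-0.7788, 1.8966, -0.76)  len=0.8366
  (v7,v11,v4) [+-+] → (-0.7788, 1.8966, -0.76)–(-0.7788, 1.97758, -0.666493)  len=0.1237
  (v4,v11,v8) [+--] → (-0.7788, 1.97758, -0.666493)–(-0.7788, 2.5548, 0)  len=0.8817
  (v9,v13,v10) [--+] → (-0.7788, 1.18483, 0.0328732)–(-0.7788, 1.34891, 0.1276)  len=0.1895
  (v10,v13,v14) [+--] → (-0.7788, 1.18483, 0.0328732)–(-0.7788, 1.1279, 0)  len=0.0657
  (v10,v14,v11) [+--] → (-0.7788, 1.1279, 0)–(-0.7788, 1.34891, -0.1276)  len=0.2552
  (v14,v17,v18) [--+] → (-0.7788, -1.34891, 0.1276)–(-0.7788, -1.1279, 0)  len=0.2552
  (v14,v18,v15) [-+-] → (-0.7788, -1.1279, 0)–(-0.7788, -1.18483, -0.0328732)  len=0.0657
  (v15,v18,v19) [-+-] → (-0.7788, -1.18483, -0.0328732)–(-0.7788, -1.34891, -0.1276)  len=0.1895
  (v16,v20,v17) [-+-] → (-0.7788, -2.5548, 0)–(-0.7788, -1.97758, 0.666493)  len=0.8817
  (v17,v20,v21) [-++] → (-0.7788, -1.97758, 0.666493)–(-0.7788, -1.8966, 0.76)  len=0.1237
  (v17,v21,v18) [-++] → (-0.7788, -1.8966, 0.76)–(-0.7788, -1.34891, 0.1276)  len=0.8366
  (v18,v22,v19) [++-] → (-0.7788, -1.78162, -0.627231)–(-0.7788, -1.34891, -0.1276)  len=0.6610
  (v19,v22,v23) [-++] → (-0.7788, -1.78162, -0.627231)–(-0.7788, -1.8966, -0.76)  len=0.1756
  (v19,v23,v16) [-+-] → (-0.7788, -1.8966, -0.76)–(-0.7788, -2.3765, -0.20588)  len=0.7330
  (v16,v23,v20) [-++] → (-0.7788, -2.3765, -0.20588)–(-0.7788, -2.5548, 0)  len=0.2724

Chained into 2 loop(s):
  loop 1: 10 segments, perimeter = 4.1944
  loop 2: 10 segments, perimeter = 4.1944
Total perimeter = 8.389


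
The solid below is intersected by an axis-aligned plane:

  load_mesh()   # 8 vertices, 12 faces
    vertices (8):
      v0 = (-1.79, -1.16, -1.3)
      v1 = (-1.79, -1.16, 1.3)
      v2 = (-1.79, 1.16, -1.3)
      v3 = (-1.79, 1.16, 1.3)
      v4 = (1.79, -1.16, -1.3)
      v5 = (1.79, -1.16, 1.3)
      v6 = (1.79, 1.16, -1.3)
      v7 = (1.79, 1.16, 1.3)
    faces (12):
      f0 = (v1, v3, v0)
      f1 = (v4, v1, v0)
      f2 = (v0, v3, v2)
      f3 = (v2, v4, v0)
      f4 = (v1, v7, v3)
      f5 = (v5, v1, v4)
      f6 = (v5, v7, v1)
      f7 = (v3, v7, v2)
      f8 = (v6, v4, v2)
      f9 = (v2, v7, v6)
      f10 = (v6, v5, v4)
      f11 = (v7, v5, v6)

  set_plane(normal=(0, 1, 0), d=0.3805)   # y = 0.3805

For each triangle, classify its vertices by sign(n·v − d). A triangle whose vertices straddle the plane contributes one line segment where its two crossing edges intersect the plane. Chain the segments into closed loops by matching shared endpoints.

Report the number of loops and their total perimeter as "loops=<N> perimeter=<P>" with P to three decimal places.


Straddling triangles (8 of 12):
  (v1,v3,v0) [-+-] → (-1.79, 0.3805, 1.3)–(-1.79, 0.3805, 0.426422)  len=0.8736
  (v0,v3,v2) [-++] → (-1.79, 0.3805, 0.426422)–(-1.79, 0.3805, -1.3)  len=1.7264
  (v2,v4,v0) [+--] → (-0.587151, 0.3805, -1.3)–(-1.79, 0.3805, -1.3)  len=1.2028
  (v1,v7,v3) [-++] → (0.587151, 0.3805, 1.3)–(-1.79, 0.3805, 1.3)  len=2.3772
  (v5,v7,v1) [-+-] → (1.79, 0.3805, 1.3)–(0.587151, 0.3805, 1.3)  len=1.2028
  (v6,v4,v2) [+-+] → (1.79, 0.3805, -1.3)–(-0.587151, 0.3805, -1.3)  len=2.3772
  (v6,v5,v4) [+--] → (1.79, 0.3805, -0.426422)–(1.79, 0.3805, -1.3)  len=0.8736
  (v7,v5,v6) [+-+] → (1.79, 0.3805, 1.3)–(1.79, 0.3805, -0.426422)  len=1.7264

Chained into 1 loop(s):
  loop 1: 8 segments, perimeter = 12.3600
Total perimeter = 12.360

loops=1 perimeter=12.360


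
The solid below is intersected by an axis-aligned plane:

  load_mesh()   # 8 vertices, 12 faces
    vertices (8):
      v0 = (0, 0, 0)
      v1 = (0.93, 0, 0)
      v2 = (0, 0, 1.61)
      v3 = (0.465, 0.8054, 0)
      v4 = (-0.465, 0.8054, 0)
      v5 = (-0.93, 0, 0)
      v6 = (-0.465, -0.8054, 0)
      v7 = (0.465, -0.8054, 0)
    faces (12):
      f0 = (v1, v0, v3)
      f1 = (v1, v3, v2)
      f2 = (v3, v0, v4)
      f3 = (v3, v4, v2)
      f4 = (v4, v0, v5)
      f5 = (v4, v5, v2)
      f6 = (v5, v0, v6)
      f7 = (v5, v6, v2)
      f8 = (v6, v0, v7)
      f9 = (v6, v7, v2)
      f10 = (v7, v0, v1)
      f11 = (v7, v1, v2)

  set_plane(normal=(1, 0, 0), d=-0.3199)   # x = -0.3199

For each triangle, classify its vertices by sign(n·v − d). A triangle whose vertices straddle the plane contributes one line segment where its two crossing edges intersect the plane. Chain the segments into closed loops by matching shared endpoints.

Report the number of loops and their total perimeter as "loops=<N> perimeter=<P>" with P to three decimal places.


Straddling triangles (8 of 12):
  (v3,v0,v4) [++-] → (-0.3199, 0.554081, 0)–(-0.3199, 0.8054, 0)  len=0.2513
  (v3,v4,v2) [+-+] → (-0.3199, 0.8054, 0)–(-0.3199, 0.554081, 0.502389)  len=0.5617
  (v4,v0,v5) [-+-] → (-0.3199, 0.554081, 0)–(-0.3199, 0, 0)  len=0.5541
  (v4,v5,v2) [--+] → (-0.3199, 0, 1.05619)–(-0.3199, 0.554081, 0.502389)  len=0.7834
  (v5,v0,v6) [-+-] → (-0.3199, 0, 0)–(-0.3199, -0.554081, 0)  len=0.5541
  (v5,v6,v2) [--+] → (-0.3199, -0.554081, 0.502389)–(-0.3199, 0, 1.05619)  len=0.7834
  (v6,v0,v7) [-++] → (-0.3199, -0.554081, 0)–(-0.3199, -0.8054, 0)  len=0.2513
  (v6,v7,v2) [-++] → (-0.3199, -0.8054, 0)–(-0.3199, -0.554081, 0.502389)  len=0.5617

Chained into 1 loop(s):
  loop 1: 8 segments, perimeter = 4.3011
Total perimeter = 4.301

loops=1 perimeter=4.301


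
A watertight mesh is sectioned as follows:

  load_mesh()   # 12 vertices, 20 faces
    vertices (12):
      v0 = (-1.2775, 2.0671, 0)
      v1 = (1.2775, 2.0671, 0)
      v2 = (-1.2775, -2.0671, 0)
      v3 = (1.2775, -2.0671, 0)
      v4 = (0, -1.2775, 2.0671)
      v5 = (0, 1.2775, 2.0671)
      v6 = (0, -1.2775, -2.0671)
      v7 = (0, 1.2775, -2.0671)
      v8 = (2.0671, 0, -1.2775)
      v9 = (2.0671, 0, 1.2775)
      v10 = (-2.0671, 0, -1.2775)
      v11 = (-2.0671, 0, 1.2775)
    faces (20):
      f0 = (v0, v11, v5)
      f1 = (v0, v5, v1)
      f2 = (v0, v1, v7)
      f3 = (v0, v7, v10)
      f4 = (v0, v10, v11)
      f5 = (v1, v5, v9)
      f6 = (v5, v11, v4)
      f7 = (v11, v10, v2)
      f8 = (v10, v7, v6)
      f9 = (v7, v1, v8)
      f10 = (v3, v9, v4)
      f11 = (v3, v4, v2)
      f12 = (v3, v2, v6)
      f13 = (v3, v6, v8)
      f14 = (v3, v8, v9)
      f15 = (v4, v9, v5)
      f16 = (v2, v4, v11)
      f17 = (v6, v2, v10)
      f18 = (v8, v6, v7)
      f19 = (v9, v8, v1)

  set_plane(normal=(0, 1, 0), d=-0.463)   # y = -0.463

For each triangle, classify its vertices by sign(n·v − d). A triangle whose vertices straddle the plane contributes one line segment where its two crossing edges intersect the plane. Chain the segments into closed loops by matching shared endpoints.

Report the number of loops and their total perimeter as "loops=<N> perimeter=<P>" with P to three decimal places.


Straddling triangles (10 of 20):
  (v5,v11,v4) [++-] → (-1.31793, -0.463, 1.56367)–(0, -0.463, 2.0671)  len=1.4108
  (v11,v10,v2) [++-] → (-1.89024, -0.463, -0.991359)–(-1.89024, -0.463, 0.991359)  len=1.9827
  (v10,v7,v6) [++-] → (0, -0.463, -2.0671)–(-1.31793, -0.463, -1.56367)  len=1.4108
  (v3,v9,v4) [-+-] → (1.89024, -0.463, 0.991359)–(1.31793, -0.463, 1.56367)  len=0.8094
  (v3,v6,v8) [--+] → (1.31793, -0.463, -1.56367)–(1.89024, -0.463, -0.991359)  len=0.8094
  (v3,v8,v9) [-++] → (1.89024, -0.463, -0.991359)–(1.89024, -0.463, 0.991359)  len=1.9827
  (v4,v9,v5) [-++] → (1.31793, -0.463, 1.56367)–(0, -0.463, 2.0671)  len=1.4108
  (v2,v4,v11) [--+] → (-1.31793, -0.463, 1.56367)–(-1.89024, -0.463, 0.991359)  len=0.8094
  (v6,v2,v10) [--+] → (-1.89024, -0.463, -0.991359)–(-1.31793, -0.463, -1.56367)  len=0.8094
  (v8,v6,v7) [+-+] → (1.31793, -0.463, -1.56367)–(0, -0.463, -2.0671)  len=1.4108

Chained into 1 loop(s):
  loop 1: 10 segments, perimeter = 12.8462
Total perimeter = 12.846

loops=1 perimeter=12.846


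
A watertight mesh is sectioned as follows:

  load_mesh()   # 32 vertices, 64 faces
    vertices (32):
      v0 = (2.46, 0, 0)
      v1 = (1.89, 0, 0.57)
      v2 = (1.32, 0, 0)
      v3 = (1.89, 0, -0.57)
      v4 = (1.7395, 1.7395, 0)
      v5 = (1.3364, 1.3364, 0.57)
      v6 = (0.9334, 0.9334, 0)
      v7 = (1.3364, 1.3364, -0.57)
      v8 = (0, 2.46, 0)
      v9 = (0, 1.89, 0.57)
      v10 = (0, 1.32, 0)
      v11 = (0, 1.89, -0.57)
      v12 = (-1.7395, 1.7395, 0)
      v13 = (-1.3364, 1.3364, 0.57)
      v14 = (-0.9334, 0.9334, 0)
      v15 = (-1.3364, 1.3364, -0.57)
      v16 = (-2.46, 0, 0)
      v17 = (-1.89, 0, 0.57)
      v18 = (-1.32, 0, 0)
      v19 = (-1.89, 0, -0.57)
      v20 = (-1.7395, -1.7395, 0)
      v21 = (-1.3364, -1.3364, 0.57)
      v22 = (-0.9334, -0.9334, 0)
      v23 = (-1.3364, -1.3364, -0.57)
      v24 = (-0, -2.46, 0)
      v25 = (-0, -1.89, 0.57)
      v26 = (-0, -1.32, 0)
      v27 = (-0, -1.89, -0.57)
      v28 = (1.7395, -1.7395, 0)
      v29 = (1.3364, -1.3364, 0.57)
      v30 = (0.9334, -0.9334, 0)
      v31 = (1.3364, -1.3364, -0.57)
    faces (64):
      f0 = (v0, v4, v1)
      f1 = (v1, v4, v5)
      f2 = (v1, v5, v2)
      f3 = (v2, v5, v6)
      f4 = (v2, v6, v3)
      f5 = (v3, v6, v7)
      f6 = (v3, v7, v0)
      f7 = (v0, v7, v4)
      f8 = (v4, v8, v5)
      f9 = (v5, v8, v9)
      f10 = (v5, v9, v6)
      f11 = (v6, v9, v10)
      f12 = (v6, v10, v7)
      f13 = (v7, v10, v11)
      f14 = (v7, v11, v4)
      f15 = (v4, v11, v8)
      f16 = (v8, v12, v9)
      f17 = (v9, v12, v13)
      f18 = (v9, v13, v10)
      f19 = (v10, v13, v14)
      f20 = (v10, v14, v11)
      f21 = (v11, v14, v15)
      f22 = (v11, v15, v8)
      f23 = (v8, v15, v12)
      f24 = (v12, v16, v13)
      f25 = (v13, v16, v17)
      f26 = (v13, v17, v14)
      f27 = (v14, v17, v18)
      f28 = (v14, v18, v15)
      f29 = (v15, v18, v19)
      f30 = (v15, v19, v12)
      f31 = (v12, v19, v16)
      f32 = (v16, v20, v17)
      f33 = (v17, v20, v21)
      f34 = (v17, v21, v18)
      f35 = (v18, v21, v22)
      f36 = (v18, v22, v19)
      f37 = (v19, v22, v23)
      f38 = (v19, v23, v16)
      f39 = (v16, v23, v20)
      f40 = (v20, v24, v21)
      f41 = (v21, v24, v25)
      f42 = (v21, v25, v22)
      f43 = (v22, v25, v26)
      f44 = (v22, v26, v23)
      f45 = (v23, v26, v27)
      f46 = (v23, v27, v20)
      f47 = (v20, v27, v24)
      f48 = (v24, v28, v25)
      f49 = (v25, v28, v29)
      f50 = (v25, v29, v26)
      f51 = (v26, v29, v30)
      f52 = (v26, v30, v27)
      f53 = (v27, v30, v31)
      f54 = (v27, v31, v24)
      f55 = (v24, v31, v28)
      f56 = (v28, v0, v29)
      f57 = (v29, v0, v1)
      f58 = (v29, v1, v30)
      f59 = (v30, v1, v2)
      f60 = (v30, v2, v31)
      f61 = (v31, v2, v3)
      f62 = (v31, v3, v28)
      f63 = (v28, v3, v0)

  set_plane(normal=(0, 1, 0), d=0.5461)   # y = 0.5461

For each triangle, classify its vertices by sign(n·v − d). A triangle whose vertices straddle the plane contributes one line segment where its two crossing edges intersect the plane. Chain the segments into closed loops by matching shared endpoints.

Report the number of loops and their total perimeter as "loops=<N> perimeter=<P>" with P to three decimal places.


loops=2 perimeter=6.449

Straddling triangles (16 of 64):
  (v0,v4,v1) [-+-] → (2.23381, 0.5461, 0)–(1.84275, 0.5461, 0.391054)  len=0.5530
  (v1,v4,v5) [-++] → (1.84275, 0.5461, 0.391054)–(1.66378, 0.5461, 0.57)  len=0.2531
  (v1,v5,v2) [-+-] → (1.66378, 0.5461, 0.57)–(1.3267, 0.5461, 0.232922)  len=0.4767
  (v2,v5,v6) [-++] → (1.3267, 0.5461, 0.232922)–(1.09381, 0.5461, 0)  len=0.3294
  (v2,v6,v3) [-+-] → (1.09381, 0.5461, 0)–(1.33033, 0.5461, -0.236513)  len=0.3345
  (v3,v6,v7) [-++] → (1.33033, 0.5461, -0.236513)–(1.66378, 0.5461, -0.57)  len=0.4716
  (v3,v7,v0) [-+-] → (1.66378, 0.5461, -0.57)–(2.00086, 0.5461, -0.232922)  len=0.4767
  (v0,v7,v4) [-++] → (2.00086, 0.5461, -0.232922)–(2.23381, 0.5461, 0)  len=0.3294
  (v12,v16,v13) [+-+] → (-2.23381, 0.5461, 0)–(-2.00086, 0.5461, 0.232922)  len=0.3294
  (v13,v16,v17) [+--] → (-2.00086, 0.5461, 0.232922)–(-1.66378, 0.5461, 0.57)  len=0.4767
  (v13,v17,v14) [+-+] → (-1.66378, 0.5461, 0.57)–(-1.33033, 0.5461, 0.236513)  len=0.4716
  (v14,v17,v18) [+--] → (-1.33033, 0.5461, 0.236513)–(-1.09381, 0.5461, 0)  len=0.3345
  (v14,v18,v15) [+-+] → (-1.09381, 0.5461, 0)–(-1.3267, 0.5461, -0.232922)  len=0.3294
  (v15,v18,v19) [+--] → (-1.3267, 0.5461, -0.232922)–(-1.66378, 0.5461, -0.57)  len=0.4767
  (v15,v19,v12) [+-+] → (-1.66378, 0.5461, -0.57)–(-1.84275, 0.5461, -0.391054)  len=0.2531
  (v12,v19,v16) [+--] → (-1.84275, 0.5461, -0.391054)–(-2.23381, 0.5461, 0)  len=0.5530

Chained into 2 loop(s):
  loop 1: 8 segments, perimeter = 3.2244
  loop 2: 8 segments, perimeter = 3.2244
Total perimeter = 6.449


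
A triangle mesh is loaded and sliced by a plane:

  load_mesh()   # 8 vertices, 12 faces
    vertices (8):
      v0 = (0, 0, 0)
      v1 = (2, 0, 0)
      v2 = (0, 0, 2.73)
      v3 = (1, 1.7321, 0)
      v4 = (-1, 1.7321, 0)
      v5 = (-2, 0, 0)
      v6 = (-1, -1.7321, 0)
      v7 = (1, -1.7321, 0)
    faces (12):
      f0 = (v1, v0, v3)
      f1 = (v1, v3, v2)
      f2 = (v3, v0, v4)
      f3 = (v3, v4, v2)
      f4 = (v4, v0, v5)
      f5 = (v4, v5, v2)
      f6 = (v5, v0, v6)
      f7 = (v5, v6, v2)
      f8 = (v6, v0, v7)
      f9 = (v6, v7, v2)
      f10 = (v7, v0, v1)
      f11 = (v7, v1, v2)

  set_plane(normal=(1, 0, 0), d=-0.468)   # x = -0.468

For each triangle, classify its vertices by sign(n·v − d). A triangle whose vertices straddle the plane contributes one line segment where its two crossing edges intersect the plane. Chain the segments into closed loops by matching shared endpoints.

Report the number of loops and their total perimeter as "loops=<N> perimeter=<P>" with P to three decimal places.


Straddling triangles (8 of 12):
  (v3,v0,v4) [++-] → (-0.468, 0.810623, 0)–(-0.468, 1.7321, 0)  len=0.9215
  (v3,v4,v2) [+-+] → (-0.468, 1.7321, 0)–(-0.468, 0.810623, 1.45236)  len=1.7200
  (v4,v0,v5) [-+-] → (-0.468, 0.810623, 0)–(-0.468, 0, 0)  len=0.8106
  (v4,v5,v2) [--+] → (-0.468, 0, 2.09118)–(-0.468, 0.810623, 1.45236)  len=1.0321
  (v5,v0,v6) [-+-] → (-0.468, 0, 0)–(-0.468, -0.810623, 0)  len=0.8106
  (v5,v6,v2) [--+] → (-0.468, -0.810623, 1.45236)–(-0.468, 0, 2.09118)  len=1.0321
  (v6,v0,v7) [-++] → (-0.468, -0.810623, 0)–(-0.468, -1.7321, 0)  len=0.9215
  (v6,v7,v2) [-++] → (-0.468, -1.7321, 0)–(-0.468, -0.810623, 1.45236)  len=1.7200

Chained into 1 loop(s):
  loop 1: 8 segments, perimeter = 8.9684
Total perimeter = 8.968

loops=1 perimeter=8.968


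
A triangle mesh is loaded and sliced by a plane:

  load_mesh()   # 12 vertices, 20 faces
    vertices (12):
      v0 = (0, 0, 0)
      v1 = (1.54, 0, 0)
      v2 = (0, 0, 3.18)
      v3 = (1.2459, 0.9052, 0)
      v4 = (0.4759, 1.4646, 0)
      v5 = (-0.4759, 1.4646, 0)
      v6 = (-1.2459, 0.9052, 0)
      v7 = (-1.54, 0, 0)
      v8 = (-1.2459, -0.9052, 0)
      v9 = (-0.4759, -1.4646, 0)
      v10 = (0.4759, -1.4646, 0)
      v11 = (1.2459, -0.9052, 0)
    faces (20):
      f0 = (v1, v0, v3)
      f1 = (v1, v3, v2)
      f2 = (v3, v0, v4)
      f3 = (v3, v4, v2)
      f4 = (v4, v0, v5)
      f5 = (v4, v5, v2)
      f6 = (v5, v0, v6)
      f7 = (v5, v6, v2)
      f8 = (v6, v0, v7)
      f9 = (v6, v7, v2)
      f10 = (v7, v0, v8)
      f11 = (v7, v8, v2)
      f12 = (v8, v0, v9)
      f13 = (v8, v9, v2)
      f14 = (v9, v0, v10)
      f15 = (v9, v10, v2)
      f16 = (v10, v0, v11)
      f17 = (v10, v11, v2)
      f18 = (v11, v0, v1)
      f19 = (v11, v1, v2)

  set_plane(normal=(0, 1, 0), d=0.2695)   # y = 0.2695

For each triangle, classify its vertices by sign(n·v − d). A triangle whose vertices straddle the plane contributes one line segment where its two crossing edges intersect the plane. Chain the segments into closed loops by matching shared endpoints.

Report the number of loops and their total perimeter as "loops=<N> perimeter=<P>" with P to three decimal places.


Straddling triangles (10 of 20):
  (v1,v0,v3) [--+] → (0.370935, 0.2695, 0)–(1.45244, 0.2695, 0)  len=1.0815
  (v1,v3,v2) [-+-] → (1.45244, 0.2695, 0)–(0.370935, 0.2695, 2.23324)  len=2.4813
  (v3,v0,v4) [+-+] → (0.370935, 0.2695, 0)–(0.08757, 0.2695, 0)  len=0.2834
  (v3,v4,v2) [++-] → (0.08757, 0.2695, 2.59485)–(0.370935, 0.2695, 2.23324)  len=0.4594
  (v4,v0,v5) [+-+] → (0.08757, 0.2695, 0)–(-0.08757, 0.2695, 0)  len=0.1751
  (v4,v5,v2) [++-] → (-0.08757, 0.2695, 2.59485)–(0.08757, 0.2695, 2.59485)  len=0.1751
  (v5,v0,v6) [+-+] → (-0.08757, 0.2695, 0)–(-0.370935, 0.2695, 0)  len=0.2834
  (v5,v6,v2) [++-] → (-0.370935, 0.2695, 2.23324)–(-0.08757, 0.2695, 2.59485)  len=0.4594
  (v6,v0,v7) [+--] → (-0.370935, 0.2695, 0)–(-1.45244, 0.2695, 0)  len=1.0815
  (v6,v7,v2) [+--] → (-1.45244, 0.2695, 0)–(-0.370935, 0.2695, 2.23324)  len=2.4813

Chained into 1 loop(s):
  loop 1: 10 segments, perimeter = 8.9615
Total perimeter = 8.962

loops=1 perimeter=8.962


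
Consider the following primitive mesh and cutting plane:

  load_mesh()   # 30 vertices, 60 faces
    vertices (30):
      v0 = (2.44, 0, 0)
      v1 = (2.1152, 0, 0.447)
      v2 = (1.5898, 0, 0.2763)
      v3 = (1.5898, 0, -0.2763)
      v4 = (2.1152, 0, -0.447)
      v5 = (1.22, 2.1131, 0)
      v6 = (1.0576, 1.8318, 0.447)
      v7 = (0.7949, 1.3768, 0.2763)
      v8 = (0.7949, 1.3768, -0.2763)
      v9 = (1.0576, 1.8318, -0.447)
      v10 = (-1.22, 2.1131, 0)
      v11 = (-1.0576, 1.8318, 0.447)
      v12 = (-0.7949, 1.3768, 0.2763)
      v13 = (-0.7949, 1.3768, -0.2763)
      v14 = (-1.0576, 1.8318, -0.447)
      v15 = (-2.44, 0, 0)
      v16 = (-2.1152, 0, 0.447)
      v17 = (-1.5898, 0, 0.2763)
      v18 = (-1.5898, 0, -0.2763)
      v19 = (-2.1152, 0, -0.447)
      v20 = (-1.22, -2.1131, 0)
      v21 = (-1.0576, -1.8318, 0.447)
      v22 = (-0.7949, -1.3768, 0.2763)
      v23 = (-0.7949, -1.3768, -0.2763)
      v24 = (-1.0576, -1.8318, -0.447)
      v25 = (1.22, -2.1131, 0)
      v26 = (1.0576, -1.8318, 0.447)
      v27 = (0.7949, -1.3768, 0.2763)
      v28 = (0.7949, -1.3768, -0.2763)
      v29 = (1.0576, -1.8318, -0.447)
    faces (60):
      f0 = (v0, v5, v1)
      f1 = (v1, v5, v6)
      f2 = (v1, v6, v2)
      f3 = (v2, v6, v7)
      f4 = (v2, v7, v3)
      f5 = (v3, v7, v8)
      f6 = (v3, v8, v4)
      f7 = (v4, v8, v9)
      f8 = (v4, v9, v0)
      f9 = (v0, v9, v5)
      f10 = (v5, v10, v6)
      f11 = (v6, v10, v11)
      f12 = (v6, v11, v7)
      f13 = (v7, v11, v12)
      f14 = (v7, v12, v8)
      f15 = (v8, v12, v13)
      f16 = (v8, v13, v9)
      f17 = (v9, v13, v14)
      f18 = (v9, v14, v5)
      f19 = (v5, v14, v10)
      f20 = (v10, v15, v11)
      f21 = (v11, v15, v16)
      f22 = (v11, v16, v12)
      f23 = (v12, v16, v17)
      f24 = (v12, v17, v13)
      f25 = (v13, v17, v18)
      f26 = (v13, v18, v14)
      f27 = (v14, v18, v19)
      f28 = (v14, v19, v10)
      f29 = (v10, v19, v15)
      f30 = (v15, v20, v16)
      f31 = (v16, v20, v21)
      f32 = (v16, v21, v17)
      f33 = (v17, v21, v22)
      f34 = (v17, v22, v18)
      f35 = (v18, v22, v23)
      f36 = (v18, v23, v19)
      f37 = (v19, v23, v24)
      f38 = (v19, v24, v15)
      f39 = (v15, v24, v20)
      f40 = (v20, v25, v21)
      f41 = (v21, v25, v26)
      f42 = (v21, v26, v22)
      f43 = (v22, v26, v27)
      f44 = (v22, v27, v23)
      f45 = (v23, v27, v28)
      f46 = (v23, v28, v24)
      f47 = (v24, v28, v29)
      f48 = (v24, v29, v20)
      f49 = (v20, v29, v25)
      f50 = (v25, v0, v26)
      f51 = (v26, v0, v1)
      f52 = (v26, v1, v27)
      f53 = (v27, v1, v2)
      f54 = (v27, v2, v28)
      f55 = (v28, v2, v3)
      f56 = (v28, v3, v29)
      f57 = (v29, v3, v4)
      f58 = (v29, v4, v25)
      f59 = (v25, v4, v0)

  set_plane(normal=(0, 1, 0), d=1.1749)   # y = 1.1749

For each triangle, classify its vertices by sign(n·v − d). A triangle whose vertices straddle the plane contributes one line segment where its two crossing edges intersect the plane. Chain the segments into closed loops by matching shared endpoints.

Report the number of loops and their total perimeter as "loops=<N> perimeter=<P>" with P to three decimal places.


loops=2 perimeter=5.525

Straddling triangles (20 of 60):
  (v0,v5,v1) [-+-] → (1.76167, 1.1749, 0)–(1.61746, 1.1749, 0.198465)  len=0.2453
  (v1,v5,v6) [-++] → (1.61746, 1.1749, 0.198465)–(1.43686, 1.1749, 0.447)  len=0.3072
  (v1,v6,v2) [-+-] → (1.43686, 1.1749, 0.447)–(1.24845, 1.1749, 0.385785)  len=0.1981
  (v2,v6,v7) [-++] → (1.24845, 1.1749, 0.385785)–(0.911468, 1.1749, 0.2763)  len=0.3543
  (v2,v7,v3) [-+-] → (0.911468, 1.1749, 0.2763)–(0.911468, 1.1749, 0.195264)  len=0.0810
  (v3,v7,v8) [-++] → (0.911468, 1.1749, 0.195264)–(0.911468, 1.1749, -0.2763)  len=0.4716
  (v3,v8,v4) [-+-] → (0.911468, 1.1749, -0.2763)–(0.988515, 1.1749, -0.301332)  len=0.0810
  (v4,v8,v9) [-++] → (0.988515, 1.1749, -0.301332)–(1.43686, 1.1749, -0.447)  len=0.4714
  (v4,v9,v0) [-+-] → (1.43686, 1.1749, -0.447)–(1.55334, 1.1749, -0.286702)  len=0.1981
  (v0,v9,v5) [-++] → (1.55334, 1.1749, -0.286702)–(1.76167, 1.1749, 0)  len=0.3544
  (v10,v15,v11) [+-+] → (-1.76167, 1.1749, 0)–(-1.55334, 1.1749, 0.286702)  len=0.3544
  (v11,v15,v16) [+--] → (-1.55334, 1.1749, 0.286702)–(-1.43686, 1.1749, 0.447)  len=0.1981
  (v11,v16,v12) [+-+] → (-1.43686, 1.1749, 0.447)–(-0.988515, 1.1749, 0.301332)  len=0.4714
  (v12,v16,v17) [+--] → (-0.988515, 1.1749, 0.301332)–(-0.911468, 1.1749, 0.2763)  len=0.0810
  (v12,v17,v13) [+-+] → (-0.911468, 1.1749, 0.2763)–(-0.911468, 1.1749, -0.195264)  len=0.4716
  (v13,v17,v18) [+--] → (-0.911468, 1.1749, -0.195264)–(-0.911468, 1.1749, -0.2763)  len=0.0810
  (v13,v18,v14) [+-+] → (-0.911468, 1.1749, -0.2763)–(-1.24845, 1.1749, -0.385785)  len=0.3543
  (v14,v18,v19) [+--] → (-1.24845, 1.1749, -0.385785)–(-1.43686, 1.1749, -0.447)  len=0.1981
  (v14,v19,v10) [+-+] → (-1.43686, 1.1749, -0.447)–(-1.61746, 1.1749, -0.198465)  len=0.3072
  (v10,v19,v15) [+--] → (-1.61746, 1.1749, -0.198465)–(-1.76167, 1.1749, 0)  len=0.2453

Chained into 2 loop(s):
  loop 1: 10 segments, perimeter = 2.7626
  loop 2: 10 segments, perimeter = 2.7626
Total perimeter = 5.525


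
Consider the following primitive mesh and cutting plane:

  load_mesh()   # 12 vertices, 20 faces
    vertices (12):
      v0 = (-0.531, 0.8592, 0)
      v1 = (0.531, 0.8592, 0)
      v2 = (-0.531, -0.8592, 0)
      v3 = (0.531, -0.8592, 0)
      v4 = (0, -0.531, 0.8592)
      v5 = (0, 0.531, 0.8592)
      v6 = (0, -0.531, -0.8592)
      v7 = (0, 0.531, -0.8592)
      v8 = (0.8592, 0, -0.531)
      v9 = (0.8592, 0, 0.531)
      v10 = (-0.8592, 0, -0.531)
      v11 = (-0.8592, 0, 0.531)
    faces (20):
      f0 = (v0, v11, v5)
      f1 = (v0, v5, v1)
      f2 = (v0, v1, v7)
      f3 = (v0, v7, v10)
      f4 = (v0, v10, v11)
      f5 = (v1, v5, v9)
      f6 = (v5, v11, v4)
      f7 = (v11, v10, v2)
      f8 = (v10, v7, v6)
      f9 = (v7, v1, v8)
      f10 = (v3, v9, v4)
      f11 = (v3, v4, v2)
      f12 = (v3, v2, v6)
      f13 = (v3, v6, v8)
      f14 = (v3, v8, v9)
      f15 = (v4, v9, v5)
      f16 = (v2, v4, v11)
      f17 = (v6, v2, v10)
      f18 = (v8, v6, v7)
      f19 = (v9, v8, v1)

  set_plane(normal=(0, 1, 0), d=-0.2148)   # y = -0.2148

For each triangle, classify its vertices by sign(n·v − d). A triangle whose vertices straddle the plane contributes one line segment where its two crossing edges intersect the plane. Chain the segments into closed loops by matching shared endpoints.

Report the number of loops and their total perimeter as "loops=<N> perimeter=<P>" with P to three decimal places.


loops=1 perimeter=5.286

Straddling triangles (10 of 20):
  (v5,v11,v4) [++-] → (-0.511637, -0.2148, 0.663763)–(0, -0.2148, 0.8592)  len=0.5477
  (v11,v10,v2) [++-] → (-0.77715, -0.2148, -0.39825)–(-0.77715, -0.2148, 0.39825)  len=0.7965
  (v10,v7,v6) [++-] → (0, -0.2148, -0.8592)–(-0.511637, -0.2148, -0.663763)  len=0.5477
  (v3,v9,v4) [-+-] → (0.77715, -0.2148, 0.39825)–(0.511637, -0.2148, 0.663763)  len=0.3755
  (v3,v6,v8) [--+] → (0.511637, -0.2148, -0.663763)–(0.77715, -0.2148, -0.39825)  len=0.3755
  (v3,v8,v9) [-++] → (0.77715, -0.2148, -0.39825)–(0.77715, -0.2148, 0.39825)  len=0.7965
  (v4,v9,v5) [-++] → (0.511637, -0.2148, 0.663763)–(0, -0.2148, 0.8592)  len=0.5477
  (v2,v4,v11) [--+] → (-0.511637, -0.2148, 0.663763)–(-0.77715, -0.2148, 0.39825)  len=0.3755
  (v6,v2,v10) [--+] → (-0.77715, -0.2148, -0.39825)–(-0.511637, -0.2148, -0.663763)  len=0.3755
  (v8,v6,v7) [+-+] → (0.511637, -0.2148, -0.663763)–(0, -0.2148, -0.8592)  len=0.5477

Chained into 1 loop(s):
  loop 1: 10 segments, perimeter = 5.2857
Total perimeter = 5.286


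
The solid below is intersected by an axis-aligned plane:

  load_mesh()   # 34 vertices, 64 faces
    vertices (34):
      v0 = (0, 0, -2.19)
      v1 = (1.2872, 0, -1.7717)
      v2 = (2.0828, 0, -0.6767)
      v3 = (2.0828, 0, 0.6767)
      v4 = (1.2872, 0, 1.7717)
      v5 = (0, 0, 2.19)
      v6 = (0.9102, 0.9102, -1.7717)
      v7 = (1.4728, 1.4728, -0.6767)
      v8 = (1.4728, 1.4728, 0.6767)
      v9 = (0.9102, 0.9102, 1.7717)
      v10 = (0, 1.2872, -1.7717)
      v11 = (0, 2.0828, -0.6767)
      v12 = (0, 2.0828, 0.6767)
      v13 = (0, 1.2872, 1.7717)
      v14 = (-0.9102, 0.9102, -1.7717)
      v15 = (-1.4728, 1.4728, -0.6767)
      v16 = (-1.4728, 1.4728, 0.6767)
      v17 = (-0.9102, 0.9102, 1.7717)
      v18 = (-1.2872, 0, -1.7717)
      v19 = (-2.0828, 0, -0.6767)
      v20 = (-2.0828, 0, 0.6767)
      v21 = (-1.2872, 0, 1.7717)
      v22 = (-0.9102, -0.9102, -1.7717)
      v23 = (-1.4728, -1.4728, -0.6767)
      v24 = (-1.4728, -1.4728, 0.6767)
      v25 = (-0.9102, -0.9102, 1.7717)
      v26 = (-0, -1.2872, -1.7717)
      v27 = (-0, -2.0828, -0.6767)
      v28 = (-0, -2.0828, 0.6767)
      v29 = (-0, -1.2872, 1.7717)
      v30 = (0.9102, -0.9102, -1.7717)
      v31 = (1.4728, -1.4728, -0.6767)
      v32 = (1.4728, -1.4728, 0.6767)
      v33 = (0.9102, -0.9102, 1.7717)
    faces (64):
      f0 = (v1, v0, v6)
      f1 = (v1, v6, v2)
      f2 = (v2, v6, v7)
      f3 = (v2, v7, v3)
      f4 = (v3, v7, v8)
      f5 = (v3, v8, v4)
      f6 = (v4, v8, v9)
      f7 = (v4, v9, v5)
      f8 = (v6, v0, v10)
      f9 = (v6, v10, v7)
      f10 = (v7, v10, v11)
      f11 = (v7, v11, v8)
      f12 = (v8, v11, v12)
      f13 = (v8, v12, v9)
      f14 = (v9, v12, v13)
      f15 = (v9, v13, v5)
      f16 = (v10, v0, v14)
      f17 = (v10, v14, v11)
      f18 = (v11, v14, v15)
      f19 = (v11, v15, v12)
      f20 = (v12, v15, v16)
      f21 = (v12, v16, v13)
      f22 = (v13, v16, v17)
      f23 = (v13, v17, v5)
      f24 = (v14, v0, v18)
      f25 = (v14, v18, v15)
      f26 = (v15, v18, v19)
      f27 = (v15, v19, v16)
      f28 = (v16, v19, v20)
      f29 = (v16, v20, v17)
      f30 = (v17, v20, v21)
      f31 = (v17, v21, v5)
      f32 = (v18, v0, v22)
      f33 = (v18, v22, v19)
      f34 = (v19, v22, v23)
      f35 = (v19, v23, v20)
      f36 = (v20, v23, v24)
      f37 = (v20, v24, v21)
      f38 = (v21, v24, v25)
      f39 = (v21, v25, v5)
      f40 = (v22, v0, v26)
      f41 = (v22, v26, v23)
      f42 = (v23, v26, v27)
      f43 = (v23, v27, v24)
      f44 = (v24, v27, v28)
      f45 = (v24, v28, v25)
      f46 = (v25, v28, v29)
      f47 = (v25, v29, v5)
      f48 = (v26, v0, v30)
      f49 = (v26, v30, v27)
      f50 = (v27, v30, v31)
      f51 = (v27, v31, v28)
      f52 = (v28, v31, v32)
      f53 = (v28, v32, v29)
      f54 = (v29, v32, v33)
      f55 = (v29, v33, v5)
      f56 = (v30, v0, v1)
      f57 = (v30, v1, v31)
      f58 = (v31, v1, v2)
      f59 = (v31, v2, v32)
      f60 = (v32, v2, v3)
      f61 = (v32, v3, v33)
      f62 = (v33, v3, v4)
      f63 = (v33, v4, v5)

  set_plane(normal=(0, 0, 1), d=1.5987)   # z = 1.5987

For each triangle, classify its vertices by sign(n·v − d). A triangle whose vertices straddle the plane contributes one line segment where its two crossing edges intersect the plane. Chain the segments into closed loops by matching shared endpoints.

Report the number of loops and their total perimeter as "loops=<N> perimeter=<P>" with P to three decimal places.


loops=1 perimeter=8.651

Straddling triangles (16 of 64):
  (v3,v8,v4) [--+] → (1.31652, 0.232689, 1.5987)–(1.4129, 0, 1.5987)  len=0.2519
  (v4,v8,v9) [+-+] → (1.31652, 0.232689, 1.5987)–(0.999086, 0.999086, 1.5987)  len=0.8295
  (v8,v12,v9) [--+] → (0.766397, 1.09546, 1.5987)–(0.999086, 0.999086, 1.5987)  len=0.2519
  (v9,v12,v13) [+-+] → (0.766397, 1.09546, 1.5987)–(0, 1.4129, 1.5987)  len=0.8295
  (v12,v16,v13) [--+] → (-0.232689, 1.31652, 1.5987)–(0, 1.4129, 1.5987)  len=0.2519
  (v13,v16,v17) [+-+] → (-0.232689, 1.31652, 1.5987)–(-0.999086, 0.999086, 1.5987)  len=0.8295
  (v16,v20,v17) [--+] → (-1.09546, 0.766397, 1.5987)–(-0.999086, 0.999086, 1.5987)  len=0.2519
  (v17,v20,v21) [+-+] → (-1.09546, 0.766397, 1.5987)–(-1.4129, 0, 1.5987)  len=0.8295
  (v20,v24,v21) [--+] → (-1.31652, -0.232689, 1.5987)–(-1.4129, 0, 1.5987)  len=0.2519
  (v21,v24,v25) [+-+] → (-1.31652, -0.232689, 1.5987)–(-0.999086, -0.999086, 1.5987)  len=0.8295
  (v24,v28,v25) [--+] → (-0.766397, -1.09546, 1.5987)–(-0.999086, -0.999086, 1.5987)  len=0.2519
  (v25,v28,v29) [+-+] → (-0.766397, -1.09546, 1.5987)–(0, -1.4129, 1.5987)  len=0.8295
  (v28,v32,v29) [--+] → (0.232689, -1.31652, 1.5987)–(0, -1.4129, 1.5987)  len=0.2519
  (v29,v32,v33) [+-+] → (0.232689, -1.31652, 1.5987)–(0.999086, -0.999086, 1.5987)  len=0.8295
  (v32,v3,v33) [--+] → (1.09546, -0.766397, 1.5987)–(0.999086, -0.999086, 1.5987)  len=0.2519
  (v33,v3,v4) [+-+] → (1.09546, -0.766397, 1.5987)–(1.4129, 0, 1.5987)  len=0.8295

Chained into 1 loop(s):
  loop 1: 16 segments, perimeter = 8.6511
Total perimeter = 8.651


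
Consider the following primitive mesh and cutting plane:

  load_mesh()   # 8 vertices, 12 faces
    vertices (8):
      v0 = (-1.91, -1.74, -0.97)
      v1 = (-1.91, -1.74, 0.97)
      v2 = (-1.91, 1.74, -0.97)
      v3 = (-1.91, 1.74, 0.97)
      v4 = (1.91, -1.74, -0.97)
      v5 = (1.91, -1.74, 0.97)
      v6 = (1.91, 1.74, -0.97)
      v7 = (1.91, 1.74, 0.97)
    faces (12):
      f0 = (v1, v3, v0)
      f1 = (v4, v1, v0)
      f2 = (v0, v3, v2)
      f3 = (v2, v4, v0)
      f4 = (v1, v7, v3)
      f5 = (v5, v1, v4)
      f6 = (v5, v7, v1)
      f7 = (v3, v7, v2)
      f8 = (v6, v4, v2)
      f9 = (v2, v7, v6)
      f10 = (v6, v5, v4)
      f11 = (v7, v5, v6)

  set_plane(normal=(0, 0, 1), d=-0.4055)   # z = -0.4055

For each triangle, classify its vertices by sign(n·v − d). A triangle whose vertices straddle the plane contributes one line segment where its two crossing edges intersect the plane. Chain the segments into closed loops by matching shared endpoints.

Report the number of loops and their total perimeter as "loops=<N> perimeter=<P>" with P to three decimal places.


loops=1 perimeter=14.600

Straddling triangles (8 of 12):
  (v1,v3,v0) [++-] → (-1.91, -0.727392, -0.4055)–(-1.91, -1.74, -0.4055)  len=1.0126
  (v4,v1,v0) [-+-] → (0.798459, -1.74, -0.4055)–(-1.91, -1.74, -0.4055)  len=2.7085
  (v0,v3,v2) [-+-] → (-1.91, -0.727392, -0.4055)–(-1.91, 1.74, -0.4055)  len=2.4674
  (v5,v1,v4) [++-] → (0.798459, -1.74, -0.4055)–(1.91, -1.74, -0.4055)  len=1.1115
  (v3,v7,v2) [++-] → (-0.798459, 1.74, -0.4055)–(-1.91, 1.74, -0.4055)  len=1.1115
  (v2,v7,v6) [-+-] → (-0.798459, 1.74, -0.4055)–(1.91, 1.74, -0.4055)  len=2.7085
  (v6,v5,v4) [-+-] → (1.91, 0.727392, -0.4055)–(1.91, -1.74, -0.4055)  len=2.4674
  (v7,v5,v6) [++-] → (1.91, 0.727392, -0.4055)–(1.91, 1.74, -0.4055)  len=1.0126

Chained into 1 loop(s):
  loop 1: 8 segments, perimeter = 14.6000
Total perimeter = 14.600


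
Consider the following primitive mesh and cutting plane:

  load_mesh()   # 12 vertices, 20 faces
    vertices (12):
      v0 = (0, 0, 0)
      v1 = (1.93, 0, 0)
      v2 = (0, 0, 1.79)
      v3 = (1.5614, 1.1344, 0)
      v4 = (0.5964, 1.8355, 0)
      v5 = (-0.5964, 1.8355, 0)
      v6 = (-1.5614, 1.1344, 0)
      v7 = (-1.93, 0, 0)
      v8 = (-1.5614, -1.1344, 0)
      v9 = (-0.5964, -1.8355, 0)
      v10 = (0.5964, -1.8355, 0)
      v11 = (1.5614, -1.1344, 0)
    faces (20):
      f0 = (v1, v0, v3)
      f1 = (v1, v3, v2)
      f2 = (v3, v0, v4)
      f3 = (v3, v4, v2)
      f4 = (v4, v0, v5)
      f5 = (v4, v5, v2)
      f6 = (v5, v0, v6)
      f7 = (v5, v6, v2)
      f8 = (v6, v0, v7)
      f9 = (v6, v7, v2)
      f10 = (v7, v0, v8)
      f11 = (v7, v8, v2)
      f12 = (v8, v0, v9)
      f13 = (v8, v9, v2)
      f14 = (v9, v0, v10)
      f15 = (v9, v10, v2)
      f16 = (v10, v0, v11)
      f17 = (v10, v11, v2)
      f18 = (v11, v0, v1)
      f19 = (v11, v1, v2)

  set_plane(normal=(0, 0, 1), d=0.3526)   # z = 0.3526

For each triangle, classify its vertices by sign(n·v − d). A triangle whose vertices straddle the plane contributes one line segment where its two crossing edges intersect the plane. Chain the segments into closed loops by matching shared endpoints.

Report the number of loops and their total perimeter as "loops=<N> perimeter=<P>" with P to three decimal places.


Straddling triangles (10 of 20):
  (v1,v3,v2) [--+] → (1.25383, 0.910942, 0.3526)–(1.54982, 0, 0.3526)  len=0.9578
  (v3,v4,v2) [--+] → (0.478919, 1.47394, 0.3526)–(1.25383, 0.910942, 0.3526)  len=0.9578
  (v4,v5,v2) [--+] → (-0.478919, 1.47394, 0.3526)–(0.478919, 1.47394, 0.3526)  len=0.9578
  (v5,v6,v2) [--+] → (-1.25383, 0.910942, 0.3526)–(-0.478919, 1.47394, 0.3526)  len=0.9578
  (v6,v7,v2) [--+] → (-1.54982, 0, 0.3526)–(-1.25383, 0.910942, 0.3526)  len=0.9578
  (v7,v8,v2) [--+] → (-1.25383, -0.910942, 0.3526)–(-1.54982, 0, 0.3526)  len=0.9578
  (v8,v9,v2) [--+] → (-0.478919, -1.47394, 0.3526)–(-1.25383, -0.910942, 0.3526)  len=0.9578
  (v9,v10,v2) [--+] → (0.478919, -1.47394, 0.3526)–(-0.478919, -1.47394, 0.3526)  len=0.9578
  (v10,v11,v2) [--+] → (1.25383, -0.910942, 0.3526)–(0.478919, -1.47394, 0.3526)  len=0.9578
  (v11,v1,v2) [--+] → (1.54982, 0, 0.3526)–(1.25383, -0.910942, 0.3526)  len=0.9578

Chained into 1 loop(s):
  loop 1: 10 segments, perimeter = 9.5783
Total perimeter = 9.578

loops=1 perimeter=9.578
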